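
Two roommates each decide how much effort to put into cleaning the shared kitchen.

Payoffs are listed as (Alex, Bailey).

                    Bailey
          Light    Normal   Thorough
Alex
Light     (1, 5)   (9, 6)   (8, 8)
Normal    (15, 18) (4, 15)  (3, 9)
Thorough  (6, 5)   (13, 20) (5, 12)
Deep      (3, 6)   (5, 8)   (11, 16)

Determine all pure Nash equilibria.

(Light, Light): Alex can switch to Normal (1 → 15). Not NE.
(Light, Normal): Alex can switch to Thorough (9 → 13). Not NE.
(Light, Thorough): Alex can switch to Deep (8 → 11). Not NE.
(Normal, Light): Alex gets 15, best alternative 6; Bailey gets 18, best alternative 15. No profitable deviation — NE.
(Normal, Normal): Alex can switch to Light (4 → 9). Not NE.
(Normal, Thorough): Alex can switch to Light (3 → 8). Not NE.
(Thorough, Light): Alex can switch to Normal (6 → 15). Not NE.
(Thorough, Normal): Alex gets 13, best alternative 9; Bailey gets 20, best alternative 12. No profitable deviation — NE.
(Thorough, Thorough): Alex can switch to Light (5 → 8). Not NE.
(Deep, Light): Alex can switch to Normal (3 → 15). Not NE.
(Deep, Normal): Alex can switch to Light (5 → 9). Not NE.
(Deep, Thorough): Alex gets 11, best alternative 8; Bailey gets 16, best alternative 8. No profitable deviation — NE.

Pure-strategy Nash equilibria: (Normal, Light), (Thorough, Normal), (Deep, Thorough)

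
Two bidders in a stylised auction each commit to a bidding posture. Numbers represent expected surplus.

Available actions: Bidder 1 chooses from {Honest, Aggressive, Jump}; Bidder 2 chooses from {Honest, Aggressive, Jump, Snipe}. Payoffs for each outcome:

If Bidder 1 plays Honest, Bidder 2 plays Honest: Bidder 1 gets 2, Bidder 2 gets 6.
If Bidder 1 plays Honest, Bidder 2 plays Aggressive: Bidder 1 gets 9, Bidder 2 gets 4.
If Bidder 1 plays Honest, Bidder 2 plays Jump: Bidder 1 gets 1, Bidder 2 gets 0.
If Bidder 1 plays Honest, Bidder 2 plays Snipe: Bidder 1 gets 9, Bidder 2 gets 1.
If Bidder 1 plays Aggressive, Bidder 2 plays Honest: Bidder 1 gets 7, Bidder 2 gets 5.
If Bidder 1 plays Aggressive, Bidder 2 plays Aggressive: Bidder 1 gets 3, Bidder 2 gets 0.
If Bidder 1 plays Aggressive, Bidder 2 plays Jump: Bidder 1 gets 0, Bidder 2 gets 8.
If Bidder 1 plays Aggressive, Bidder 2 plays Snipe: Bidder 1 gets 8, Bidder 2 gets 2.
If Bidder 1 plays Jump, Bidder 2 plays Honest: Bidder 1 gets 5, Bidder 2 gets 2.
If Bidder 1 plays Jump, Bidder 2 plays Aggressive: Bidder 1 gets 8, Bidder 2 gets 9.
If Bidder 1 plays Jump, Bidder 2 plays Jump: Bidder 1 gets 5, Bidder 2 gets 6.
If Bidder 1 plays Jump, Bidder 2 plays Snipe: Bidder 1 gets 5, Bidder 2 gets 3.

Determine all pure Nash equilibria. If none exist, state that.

No pure-strategy Nash equilibrium.

Bidder 1 against Honest: payoffs 2, 7, 5 → best response Aggressive.
Bidder 1 against Aggressive: payoffs 9, 3, 8 → best response Honest.
Bidder 1 against Jump: payoffs 1, 0, 5 → best response Jump.
Bidder 1 against Snipe: payoffs 9, 8, 5 → best response Honest.
Bidder 2 against Honest: payoffs 6, 4, 0, 1 → best response Honest.
Bidder 2 against Aggressive: payoffs 5, 0, 8, 2 → best response Jump.
Bidder 2 against Jump: payoffs 2, 9, 6, 3 → best response Aggressive.
No profile is a mutual best response for all players.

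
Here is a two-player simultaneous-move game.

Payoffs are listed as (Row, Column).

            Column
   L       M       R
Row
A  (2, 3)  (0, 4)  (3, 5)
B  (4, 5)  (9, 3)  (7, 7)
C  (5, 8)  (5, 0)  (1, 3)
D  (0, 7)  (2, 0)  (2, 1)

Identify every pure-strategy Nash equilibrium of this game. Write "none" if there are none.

For each player, find the best response to each opponent profile; mutual best responses are the pure NE.
Row against L: payoffs 2, 4, 5, 0 → best response C.
Row against M: payoffs 0, 9, 5, 2 → best response B.
Row against R: payoffs 3, 7, 1, 2 → best response B.
Column against A: payoffs 3, 4, 5 → best response R.
Column against B: payoffs 5, 3, 7 → best response R.
Column against C: payoffs 8, 0, 3 → best response L.
Column against D: payoffs 7, 0, 1 → best response L.
Mutual best responses: (B, R); (C, L).

The pure Nash equilibria are (B, R); (C, L).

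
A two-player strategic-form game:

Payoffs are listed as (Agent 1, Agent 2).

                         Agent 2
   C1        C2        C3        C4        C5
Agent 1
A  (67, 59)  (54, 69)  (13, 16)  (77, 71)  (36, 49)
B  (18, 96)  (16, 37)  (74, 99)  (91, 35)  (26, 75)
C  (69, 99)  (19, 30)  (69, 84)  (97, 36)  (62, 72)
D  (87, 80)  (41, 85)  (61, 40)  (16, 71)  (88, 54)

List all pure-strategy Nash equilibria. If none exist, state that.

The unique pure-strategy Nash equilibrium is (B, C3).

Agent 1 against C1: payoffs 67, 18, 69, 87 → best response D.
Agent 1 against C2: payoffs 54, 16, 19, 41 → best response A.
Agent 1 against C3: payoffs 13, 74, 69, 61 → best response B.
Agent 1 against C4: payoffs 77, 91, 97, 16 → best response C.
Agent 1 against C5: payoffs 36, 26, 62, 88 → best response D.
Agent 2 against A: payoffs 59, 69, 16, 71, 49 → best response C4.
Agent 2 against B: payoffs 96, 37, 99, 35, 75 → best response C3.
Agent 2 against C: payoffs 99, 30, 84, 36, 72 → best response C1.
Agent 2 against D: payoffs 80, 85, 40, 71, 54 → best response C2.
Mutual best responses: (B, C3).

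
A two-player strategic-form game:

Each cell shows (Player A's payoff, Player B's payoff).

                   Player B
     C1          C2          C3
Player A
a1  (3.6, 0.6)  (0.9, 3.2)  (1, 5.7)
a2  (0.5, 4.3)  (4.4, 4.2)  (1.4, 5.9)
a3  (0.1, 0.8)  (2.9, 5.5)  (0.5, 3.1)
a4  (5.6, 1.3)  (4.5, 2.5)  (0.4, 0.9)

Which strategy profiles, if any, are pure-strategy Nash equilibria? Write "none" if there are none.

(a2, C3), (a4, C2)

Player A against C1: payoffs 3.6, 0.5, 0.1, 5.6 → best response a4.
Player A against C2: payoffs 0.9, 4.4, 2.9, 4.5 → best response a4.
Player A against C3: payoffs 1, 1.4, 0.5, 0.4 → best response a2.
Player B against a1: payoffs 0.6, 3.2, 5.7 → best response C3.
Player B against a2: payoffs 4.3, 4.2, 5.9 → best response C3.
Player B against a3: payoffs 0.8, 5.5, 3.1 → best response C2.
Player B against a4: payoffs 1.3, 2.5, 0.9 → best response C2.
Mutual best responses: (a2, C3); (a4, C2).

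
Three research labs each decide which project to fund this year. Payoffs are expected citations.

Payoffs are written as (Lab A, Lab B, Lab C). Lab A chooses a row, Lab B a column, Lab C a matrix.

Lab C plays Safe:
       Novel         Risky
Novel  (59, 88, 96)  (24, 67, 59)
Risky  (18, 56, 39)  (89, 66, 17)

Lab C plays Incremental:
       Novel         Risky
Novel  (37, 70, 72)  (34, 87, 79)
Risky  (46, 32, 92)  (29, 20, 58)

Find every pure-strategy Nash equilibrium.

(Novel, Novel, Safe); (Novel, Risky, Incremental); (Risky, Novel, Incremental)

For each player, find the best response to each opponent profile; mutual best responses are the pure NE.
Lab A against (Novel, Safe): payoffs 59, 18 → best response Novel.
Lab A against (Novel, Incremental): payoffs 37, 46 → best response Risky.
Lab A against (Risky, Safe): payoffs 24, 89 → best response Risky.
Lab A against (Risky, Incremental): payoffs 34, 29 → best response Novel.
Lab B against (Novel, Safe): payoffs 88, 67 → best response Novel.
Lab B against (Novel, Incremental): payoffs 70, 87 → best response Risky.
Lab B against (Risky, Safe): payoffs 56, 66 → best response Risky.
Lab B against (Risky, Incremental): payoffs 32, 20 → best response Novel.
Lab C against (Novel, Novel): payoffs 96, 72 → best response Safe.
Lab C against (Novel, Risky): payoffs 59, 79 → best response Incremental.
Lab C against (Risky, Novel): payoffs 39, 92 → best response Incremental.
Lab C against (Risky, Risky): payoffs 17, 58 → best response Incremental.
Mutual best responses: (Novel, Novel, Safe); (Novel, Risky, Incremental); (Risky, Novel, Incremental).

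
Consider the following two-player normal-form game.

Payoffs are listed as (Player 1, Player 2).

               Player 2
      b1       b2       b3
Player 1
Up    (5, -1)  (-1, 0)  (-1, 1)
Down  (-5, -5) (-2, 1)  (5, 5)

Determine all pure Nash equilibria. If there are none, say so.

Player 1 against b1: payoffs 5, -5 → best response Up.
Player 1 against b2: payoffs -1, -2 → best response Up.
Player 1 against b3: payoffs -1, 5 → best response Down.
Player 2 against Up: payoffs -1, 0, 1 → best response b3.
Player 2 against Down: payoffs -5, 1, 5 → best response b3.
Mutual best responses: (Down, b3).

(Down, b3)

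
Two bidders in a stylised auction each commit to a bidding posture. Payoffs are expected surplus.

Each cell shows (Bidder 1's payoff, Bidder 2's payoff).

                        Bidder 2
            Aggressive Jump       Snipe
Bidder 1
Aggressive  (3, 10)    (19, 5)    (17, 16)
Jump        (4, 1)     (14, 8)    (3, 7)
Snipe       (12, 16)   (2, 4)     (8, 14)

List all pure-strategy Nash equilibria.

Bidder 1 against Aggressive: payoffs 3, 4, 12 → best response Snipe.
Bidder 1 against Jump: payoffs 19, 14, 2 → best response Aggressive.
Bidder 1 against Snipe: payoffs 17, 3, 8 → best response Aggressive.
Bidder 2 against Aggressive: payoffs 10, 5, 16 → best response Snipe.
Bidder 2 against Jump: payoffs 1, 8, 7 → best response Jump.
Bidder 2 against Snipe: payoffs 16, 4, 14 → best response Aggressive.
Mutual best responses: (Aggressive, Snipe); (Snipe, Aggressive).

Pure-strategy Nash equilibria: (Aggressive, Snipe) and (Snipe, Aggressive)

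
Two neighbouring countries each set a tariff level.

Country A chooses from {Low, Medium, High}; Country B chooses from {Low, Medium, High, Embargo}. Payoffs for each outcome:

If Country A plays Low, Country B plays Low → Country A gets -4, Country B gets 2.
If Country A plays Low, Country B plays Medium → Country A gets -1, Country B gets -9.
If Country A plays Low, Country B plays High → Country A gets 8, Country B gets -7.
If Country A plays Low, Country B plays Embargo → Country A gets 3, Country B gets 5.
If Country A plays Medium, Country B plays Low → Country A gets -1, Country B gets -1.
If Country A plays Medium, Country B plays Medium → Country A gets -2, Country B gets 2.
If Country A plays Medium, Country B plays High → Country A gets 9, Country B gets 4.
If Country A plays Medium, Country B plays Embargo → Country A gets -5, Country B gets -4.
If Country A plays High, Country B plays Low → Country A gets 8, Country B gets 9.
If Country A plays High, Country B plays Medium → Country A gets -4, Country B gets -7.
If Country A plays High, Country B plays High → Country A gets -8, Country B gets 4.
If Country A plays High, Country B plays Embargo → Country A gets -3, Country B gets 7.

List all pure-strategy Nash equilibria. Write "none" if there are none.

Country A against Low: payoffs -4, -1, 8 → best response High.
Country A against Medium: payoffs -1, -2, -4 → best response Low.
Country A against High: payoffs 8, 9, -8 → best response Medium.
Country A against Embargo: payoffs 3, -5, -3 → best response Low.
Country B against Low: payoffs 2, -9, -7, 5 → best response Embargo.
Country B against Medium: payoffs -1, 2, 4, -4 → best response High.
Country B against High: payoffs 9, -7, 4, 7 → best response Low.
Mutual best responses: (Low, Embargo); (Medium, High); (High, Low).

The pure Nash equilibria are (Low, Embargo); (Medium, High); (High, Low).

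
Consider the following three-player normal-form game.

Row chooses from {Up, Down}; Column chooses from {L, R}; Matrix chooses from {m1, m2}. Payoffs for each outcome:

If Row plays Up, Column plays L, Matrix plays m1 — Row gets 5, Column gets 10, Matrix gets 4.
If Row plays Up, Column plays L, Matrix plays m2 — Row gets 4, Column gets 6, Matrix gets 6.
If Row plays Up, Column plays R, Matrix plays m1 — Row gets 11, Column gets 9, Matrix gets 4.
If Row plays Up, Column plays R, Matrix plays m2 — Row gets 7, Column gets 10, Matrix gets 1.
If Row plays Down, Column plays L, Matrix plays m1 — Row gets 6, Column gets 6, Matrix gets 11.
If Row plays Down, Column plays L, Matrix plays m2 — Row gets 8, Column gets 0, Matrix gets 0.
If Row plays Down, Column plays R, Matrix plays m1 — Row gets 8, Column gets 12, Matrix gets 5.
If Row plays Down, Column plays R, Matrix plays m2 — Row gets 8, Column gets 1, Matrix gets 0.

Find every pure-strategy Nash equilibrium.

For each player, find the best response to each opponent profile; mutual best responses are the pure NE.
Row against (L, m1): payoffs 5, 6 → best response Down.
Row against (L, m2): payoffs 4, 8 → best response Down.
Row against (R, m1): payoffs 11, 8 → best response Up.
Row against (R, m2): payoffs 7, 8 → best response Down.
Column against (Up, m1): payoffs 10, 9 → best response L.
Column against (Up, m2): payoffs 6, 10 → best response R.
Column against (Down, m1): payoffs 6, 12 → best response R.
Column against (Down, m2): payoffs 0, 1 → best response R.
Matrix against (Up, L): payoffs 4, 6 → best response m2.
Matrix against (Up, R): payoffs 4, 1 → best response m1.
Matrix against (Down, L): payoffs 11, 0 → best response m1.
Matrix against (Down, R): payoffs 5, 0 → best response m1.
No profile is a mutual best response for all players.

This game has no pure Nash equilibrium.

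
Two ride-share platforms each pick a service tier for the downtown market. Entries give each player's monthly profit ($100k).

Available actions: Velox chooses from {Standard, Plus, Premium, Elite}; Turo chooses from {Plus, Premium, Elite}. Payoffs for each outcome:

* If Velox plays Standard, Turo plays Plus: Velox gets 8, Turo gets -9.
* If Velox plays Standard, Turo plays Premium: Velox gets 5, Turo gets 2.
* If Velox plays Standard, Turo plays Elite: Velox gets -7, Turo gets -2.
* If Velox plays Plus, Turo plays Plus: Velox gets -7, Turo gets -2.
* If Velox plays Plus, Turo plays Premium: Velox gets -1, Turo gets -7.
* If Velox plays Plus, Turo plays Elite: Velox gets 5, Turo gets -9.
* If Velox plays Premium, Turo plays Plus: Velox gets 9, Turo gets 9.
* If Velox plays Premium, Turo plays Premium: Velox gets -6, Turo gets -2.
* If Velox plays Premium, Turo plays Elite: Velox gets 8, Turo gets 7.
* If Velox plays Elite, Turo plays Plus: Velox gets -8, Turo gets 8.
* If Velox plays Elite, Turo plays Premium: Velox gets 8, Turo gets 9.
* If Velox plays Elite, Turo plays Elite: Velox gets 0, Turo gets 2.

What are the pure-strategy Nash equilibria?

For each player, find the best response to each opponent profile; mutual best responses are the pure NE.
Velox against Plus: payoffs 8, -7, 9, -8 → best response Premium.
Velox against Premium: payoffs 5, -1, -6, 8 → best response Elite.
Velox against Elite: payoffs -7, 5, 8, 0 → best response Premium.
Turo against Standard: payoffs -9, 2, -2 → best response Premium.
Turo against Plus: payoffs -2, -7, -9 → best response Plus.
Turo against Premium: payoffs 9, -2, 7 → best response Plus.
Turo against Elite: payoffs 8, 9, 2 → best response Premium.
Mutual best responses: (Premium, Plus); (Elite, Premium).

Pure-strategy Nash equilibria: (Premium, Plus) and (Elite, Premium)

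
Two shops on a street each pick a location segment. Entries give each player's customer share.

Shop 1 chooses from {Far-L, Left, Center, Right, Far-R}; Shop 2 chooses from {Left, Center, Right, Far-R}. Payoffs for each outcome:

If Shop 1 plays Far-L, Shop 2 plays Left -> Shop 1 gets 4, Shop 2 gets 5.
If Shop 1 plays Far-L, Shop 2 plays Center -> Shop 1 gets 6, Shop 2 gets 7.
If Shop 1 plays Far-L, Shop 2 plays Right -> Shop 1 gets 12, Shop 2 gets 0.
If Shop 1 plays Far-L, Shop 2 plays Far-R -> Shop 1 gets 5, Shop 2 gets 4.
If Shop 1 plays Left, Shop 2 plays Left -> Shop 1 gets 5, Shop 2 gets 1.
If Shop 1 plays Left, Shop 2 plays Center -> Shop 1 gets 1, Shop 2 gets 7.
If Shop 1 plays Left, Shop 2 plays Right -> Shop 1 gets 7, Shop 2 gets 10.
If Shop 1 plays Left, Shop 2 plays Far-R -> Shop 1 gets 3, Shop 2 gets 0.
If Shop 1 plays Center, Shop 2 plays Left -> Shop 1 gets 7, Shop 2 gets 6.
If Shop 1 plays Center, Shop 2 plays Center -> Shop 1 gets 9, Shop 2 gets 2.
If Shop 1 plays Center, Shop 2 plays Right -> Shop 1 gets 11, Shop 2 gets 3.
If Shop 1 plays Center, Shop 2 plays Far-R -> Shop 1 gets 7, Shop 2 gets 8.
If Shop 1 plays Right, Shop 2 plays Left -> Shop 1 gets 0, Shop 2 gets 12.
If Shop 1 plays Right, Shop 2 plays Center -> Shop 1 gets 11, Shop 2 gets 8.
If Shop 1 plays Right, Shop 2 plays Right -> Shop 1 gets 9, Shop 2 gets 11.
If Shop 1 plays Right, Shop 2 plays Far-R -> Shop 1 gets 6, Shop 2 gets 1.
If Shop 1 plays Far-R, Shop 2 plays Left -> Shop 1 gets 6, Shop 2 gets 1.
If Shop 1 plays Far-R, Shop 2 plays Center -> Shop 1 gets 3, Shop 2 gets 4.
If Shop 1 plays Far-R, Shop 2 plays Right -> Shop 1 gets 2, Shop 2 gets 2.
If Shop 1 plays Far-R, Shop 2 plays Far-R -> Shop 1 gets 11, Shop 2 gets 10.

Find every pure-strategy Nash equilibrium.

(Far-L, Left): Shop 1 can switch to Left (4 → 5). Not NE.
(Far-L, Center): Shop 1 can switch to Center (6 → 9). Not NE.
(Far-L, Right): Shop 2 can switch to Left (0 → 5). Not NE.
(Far-L, Far-R): Shop 1 can switch to Center (5 → 7). Not NE.
(Left, Left): Shop 1 can switch to Center (5 → 7). Not NE.
(Left, Center): Shop 1 can switch to Far-L (1 → 6). Not NE.
(Far-R, Far-R): Shop 1 gets 11, best alternative 7; Shop 2 gets 10, best alternative 4. No profitable deviation — NE.
(The remaining 13 profiles each have a profitable deviation by the same check.)

(Far-R, Far-R)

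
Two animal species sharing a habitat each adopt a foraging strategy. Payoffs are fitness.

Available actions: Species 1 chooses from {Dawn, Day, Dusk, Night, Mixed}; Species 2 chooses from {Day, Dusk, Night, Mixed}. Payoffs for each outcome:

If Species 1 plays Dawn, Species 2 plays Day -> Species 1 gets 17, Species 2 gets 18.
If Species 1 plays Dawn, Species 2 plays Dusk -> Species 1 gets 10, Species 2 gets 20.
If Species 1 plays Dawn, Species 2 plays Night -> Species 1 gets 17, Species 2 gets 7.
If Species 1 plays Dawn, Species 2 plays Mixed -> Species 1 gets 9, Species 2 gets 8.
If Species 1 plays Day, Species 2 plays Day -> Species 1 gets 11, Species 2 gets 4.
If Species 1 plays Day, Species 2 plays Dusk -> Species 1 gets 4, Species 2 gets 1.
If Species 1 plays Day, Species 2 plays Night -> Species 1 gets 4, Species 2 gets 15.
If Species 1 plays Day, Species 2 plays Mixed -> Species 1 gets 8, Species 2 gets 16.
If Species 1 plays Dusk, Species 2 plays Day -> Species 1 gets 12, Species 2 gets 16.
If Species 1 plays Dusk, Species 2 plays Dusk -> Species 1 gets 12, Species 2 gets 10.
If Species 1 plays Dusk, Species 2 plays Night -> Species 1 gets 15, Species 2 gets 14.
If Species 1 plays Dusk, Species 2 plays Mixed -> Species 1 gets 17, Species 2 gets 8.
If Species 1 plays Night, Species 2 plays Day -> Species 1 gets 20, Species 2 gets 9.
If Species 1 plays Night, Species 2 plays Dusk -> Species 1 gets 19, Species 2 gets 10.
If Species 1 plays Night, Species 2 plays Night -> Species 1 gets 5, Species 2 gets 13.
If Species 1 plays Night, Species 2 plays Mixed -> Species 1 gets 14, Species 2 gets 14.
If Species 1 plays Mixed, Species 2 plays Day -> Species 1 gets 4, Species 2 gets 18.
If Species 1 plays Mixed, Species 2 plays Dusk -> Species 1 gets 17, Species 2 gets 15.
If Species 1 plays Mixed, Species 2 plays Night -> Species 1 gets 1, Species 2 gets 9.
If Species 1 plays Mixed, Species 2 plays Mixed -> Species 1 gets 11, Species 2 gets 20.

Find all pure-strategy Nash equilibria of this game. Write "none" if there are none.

For each player, find the best response to each opponent profile; mutual best responses are the pure NE.
Species 1 against Day: payoffs 17, 11, 12, 20, 4 → best response Night.
Species 1 against Dusk: payoffs 10, 4, 12, 19, 17 → best response Night.
Species 1 against Night: payoffs 17, 4, 15, 5, 1 → best response Dawn.
Species 1 against Mixed: payoffs 9, 8, 17, 14, 11 → best response Dusk.
Species 2 against Dawn: payoffs 18, 20, 7, 8 → best response Dusk.
Species 2 against Day: payoffs 4, 1, 15, 16 → best response Mixed.
Species 2 against Dusk: payoffs 16, 10, 14, 8 → best response Day.
Species 2 against Night: payoffs 9, 10, 13, 14 → best response Mixed.
Species 2 against Mixed: payoffs 18, 15, 9, 20 → best response Mixed.
No profile is a mutual best response for all players.

No pure-strategy Nash equilibrium.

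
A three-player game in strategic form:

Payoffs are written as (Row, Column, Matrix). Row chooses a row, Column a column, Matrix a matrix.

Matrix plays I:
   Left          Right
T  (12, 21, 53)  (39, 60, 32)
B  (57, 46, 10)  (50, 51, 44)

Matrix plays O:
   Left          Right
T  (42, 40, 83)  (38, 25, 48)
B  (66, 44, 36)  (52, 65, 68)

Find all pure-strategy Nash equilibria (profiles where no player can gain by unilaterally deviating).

Mark each player's best response to every combination of opponents' strategies; a profile where every player is best-responding is a pure Nash equilibrium.
Row against (Left, I): payoffs 12, 57 → best response B.
Row against (Left, O): payoffs 42, 66 → best response B.
Row against (Right, I): payoffs 39, 50 → best response B.
Row against (Right, O): payoffs 38, 52 → best response B.
Column against (T, I): payoffs 21, 60 → best response Right.
Column against (T, O): payoffs 40, 25 → best response Left.
Column against (B, I): payoffs 46, 51 → best response Right.
Column against (B, O): payoffs 44, 65 → best response Right.
Matrix against (T, Left): payoffs 53, 83 → best response O.
Matrix against (T, Right): payoffs 32, 48 → best response O.
Matrix against (B, Left): payoffs 10, 36 → best response O.
Matrix against (B, Right): payoffs 44, 68 → best response O.
Mutual best responses: (B, Right, O).

(B, Right, O)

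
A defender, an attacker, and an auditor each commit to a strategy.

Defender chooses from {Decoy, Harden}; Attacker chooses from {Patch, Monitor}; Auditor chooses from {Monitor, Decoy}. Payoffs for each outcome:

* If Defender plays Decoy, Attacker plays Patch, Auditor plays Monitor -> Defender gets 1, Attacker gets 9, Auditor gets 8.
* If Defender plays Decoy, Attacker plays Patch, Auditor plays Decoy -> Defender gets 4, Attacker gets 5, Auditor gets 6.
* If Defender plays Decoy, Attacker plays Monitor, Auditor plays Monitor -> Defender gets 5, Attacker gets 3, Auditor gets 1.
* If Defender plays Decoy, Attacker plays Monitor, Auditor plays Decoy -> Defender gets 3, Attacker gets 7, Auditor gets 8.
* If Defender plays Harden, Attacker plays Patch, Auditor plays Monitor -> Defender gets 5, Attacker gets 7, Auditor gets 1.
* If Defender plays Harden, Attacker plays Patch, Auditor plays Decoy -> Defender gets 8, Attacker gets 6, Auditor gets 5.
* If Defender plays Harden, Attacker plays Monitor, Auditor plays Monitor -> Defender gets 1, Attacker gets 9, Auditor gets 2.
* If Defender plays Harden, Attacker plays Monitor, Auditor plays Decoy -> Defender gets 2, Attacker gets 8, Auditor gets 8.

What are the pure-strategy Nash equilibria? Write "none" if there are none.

(Decoy, Monitor, Decoy)

For each player, find the best response to each opponent profile; mutual best responses are the pure NE.
Defender against (Patch, Monitor): payoffs 1, 5 → best response Harden.
Defender against (Patch, Decoy): payoffs 4, 8 → best response Harden.
Defender against (Monitor, Monitor): payoffs 5, 1 → best response Decoy.
Defender against (Monitor, Decoy): payoffs 3, 2 → best response Decoy.
Attacker against (Decoy, Monitor): payoffs 9, 3 → best response Patch.
Attacker against (Decoy, Decoy): payoffs 5, 7 → best response Monitor.
Attacker against (Harden, Monitor): payoffs 7, 9 → best response Monitor.
Attacker against (Harden, Decoy): payoffs 6, 8 → best response Monitor.
Auditor against (Decoy, Patch): payoffs 8, 6 → best response Monitor.
Auditor against (Decoy, Monitor): payoffs 1, 8 → best response Decoy.
Auditor against (Harden, Patch): payoffs 1, 5 → best response Decoy.
Auditor against (Harden, Monitor): payoffs 2, 8 → best response Decoy.
Mutual best responses: (Decoy, Monitor, Decoy).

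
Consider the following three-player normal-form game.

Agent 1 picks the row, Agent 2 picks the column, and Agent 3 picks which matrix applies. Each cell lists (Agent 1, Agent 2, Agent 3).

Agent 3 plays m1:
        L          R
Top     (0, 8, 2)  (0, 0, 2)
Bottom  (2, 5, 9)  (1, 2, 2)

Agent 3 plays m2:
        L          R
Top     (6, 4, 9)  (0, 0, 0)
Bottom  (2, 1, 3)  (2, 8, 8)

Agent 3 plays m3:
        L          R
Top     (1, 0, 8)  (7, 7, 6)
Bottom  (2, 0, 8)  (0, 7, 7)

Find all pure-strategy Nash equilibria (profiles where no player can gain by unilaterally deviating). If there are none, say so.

The pure Nash equilibria are (Top, L, m2) and (Top, R, m3) and (Bottom, L, m1) and (Bottom, R, m2).

For each strategy profile, look for a profitable unilateral deviation.
(Top, L, m1): Agent 1 can switch to Bottom (0 → 2). Not NE.
(Top, L, m2): Agent 1 gets 6, best alternative 2; Agent 2 gets 4, best alternative 0; Agent 3 gets 9, best alternative 8. No profitable deviation — NE.
(Top, L, m3): Agent 1 can switch to Bottom (1 → 2). Not NE.
(Top, R, m1): Agent 1 can switch to Bottom (0 → 1). Not NE.
(Top, R, m2): Agent 1 can switch to Bottom (0 → 2). Not NE.
(Top, R, m3): Agent 1 gets 7, best alternative 0; Agent 2 gets 7, best alternative 0; Agent 3 gets 6, best alternative 2. No profitable deviation — NE.
(Bottom, L, m1): Agent 1 gets 2, best alternative 0; Agent 2 gets 5, best alternative 2; Agent 3 gets 9, best alternative 8. No profitable deviation — NE.
(Bottom, L, m2): Agent 1 can switch to Top (2 → 6). Not NE.
(Bottom, L, m3): Agent 2 can switch to R (0 → 7). Not NE.
(Bottom, R, m1): Agent 2 can switch to L (2 → 5). Not NE.
(Bottom, R, m2): Agent 1 gets 2, best alternative 0; Agent 2 gets 8, best alternative 1; Agent 3 gets 8, best alternative 7. No profitable deviation — NE.
(Bottom, R, m3): Agent 1 can switch to Top (0 → 7). Not NE.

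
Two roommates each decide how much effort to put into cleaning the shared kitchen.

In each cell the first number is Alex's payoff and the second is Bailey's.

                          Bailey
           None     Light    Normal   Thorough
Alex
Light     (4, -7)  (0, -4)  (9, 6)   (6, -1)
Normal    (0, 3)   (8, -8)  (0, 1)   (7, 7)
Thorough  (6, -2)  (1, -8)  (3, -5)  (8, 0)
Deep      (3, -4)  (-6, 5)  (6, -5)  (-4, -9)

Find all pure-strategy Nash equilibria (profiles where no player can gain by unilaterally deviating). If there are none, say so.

For each player, find the best response to each opponent profile; mutual best responses are the pure NE.
Alex against None: payoffs 4, 0, 6, 3 → best response Thorough.
Alex against Light: payoffs 0, 8, 1, -6 → best response Normal.
Alex against Normal: payoffs 9, 0, 3, 6 → best response Light.
Alex against Thorough: payoffs 6, 7, 8, -4 → best response Thorough.
Bailey against Light: payoffs -7, -4, 6, -1 → best response Normal.
Bailey against Normal: payoffs 3, -8, 1, 7 → best response Thorough.
Bailey against Thorough: payoffs -2, -8, -5, 0 → best response Thorough.
Bailey against Deep: payoffs -4, 5, -5, -9 → best response Light.
Mutual best responses: (Light, Normal); (Thorough, Thorough).

The pure Nash equilibria are (Light, Normal) and (Thorough, Thorough).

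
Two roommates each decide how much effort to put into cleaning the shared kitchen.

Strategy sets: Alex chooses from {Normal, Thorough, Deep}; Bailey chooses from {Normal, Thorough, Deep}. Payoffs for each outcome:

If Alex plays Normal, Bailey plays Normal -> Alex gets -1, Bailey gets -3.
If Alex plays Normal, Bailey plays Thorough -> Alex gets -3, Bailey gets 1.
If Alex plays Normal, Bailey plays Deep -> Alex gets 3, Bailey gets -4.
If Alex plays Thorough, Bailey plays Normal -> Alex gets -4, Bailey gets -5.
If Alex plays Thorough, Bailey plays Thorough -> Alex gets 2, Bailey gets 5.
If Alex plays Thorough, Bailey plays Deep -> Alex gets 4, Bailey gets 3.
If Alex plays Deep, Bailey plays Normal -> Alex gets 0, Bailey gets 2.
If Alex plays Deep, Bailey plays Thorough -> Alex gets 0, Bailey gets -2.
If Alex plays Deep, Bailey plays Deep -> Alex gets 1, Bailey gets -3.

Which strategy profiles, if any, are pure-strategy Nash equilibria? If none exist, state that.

Pure-strategy Nash equilibria: (Thorough, Thorough); (Deep, Normal)

(Normal, Normal): Alex can switch to Deep (-1 → 0). Not NE.
(Normal, Thorough): Alex can switch to Thorough (-3 → 2). Not NE.
(Normal, Deep): Alex can switch to Thorough (3 → 4). Not NE.
(Thorough, Normal): Alex can switch to Normal (-4 → -1). Not NE.
(Thorough, Thorough): Alex gets 2, best alternative 0; Bailey gets 5, best alternative 3. No profitable deviation — NE.
(Thorough, Deep): Bailey can switch to Thorough (3 → 5). Not NE.
(Deep, Normal): Alex gets 0, best alternative -1; Bailey gets 2, best alternative -2. No profitable deviation — NE.
(Deep, Thorough): Alex can switch to Thorough (0 → 2). Not NE.
(Deep, Deep): Alex can switch to Normal (1 → 3). Not NE.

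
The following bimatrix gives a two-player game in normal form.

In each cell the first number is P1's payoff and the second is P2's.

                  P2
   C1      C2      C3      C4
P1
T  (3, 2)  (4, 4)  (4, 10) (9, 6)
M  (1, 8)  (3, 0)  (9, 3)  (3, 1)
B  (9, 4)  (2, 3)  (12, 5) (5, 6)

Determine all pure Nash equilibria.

none

P1 against C1: payoffs 3, 1, 9 → best response B.
P1 against C2: payoffs 4, 3, 2 → best response T.
P1 against C3: payoffs 4, 9, 12 → best response B.
P1 against C4: payoffs 9, 3, 5 → best response T.
P2 against T: payoffs 2, 4, 10, 6 → best response C3.
P2 against M: payoffs 8, 0, 3, 1 → best response C1.
P2 against B: payoffs 4, 3, 5, 6 → best response C4.
No profile is a mutual best response for all players.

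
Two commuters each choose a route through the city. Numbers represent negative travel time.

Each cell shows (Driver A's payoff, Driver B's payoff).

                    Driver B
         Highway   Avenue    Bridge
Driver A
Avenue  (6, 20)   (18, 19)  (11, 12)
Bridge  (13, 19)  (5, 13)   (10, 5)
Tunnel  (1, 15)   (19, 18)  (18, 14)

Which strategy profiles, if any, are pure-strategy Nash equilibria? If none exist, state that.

Mark each player's best response to every combination of opponents' strategies; a profile where every player is best-responding is a pure Nash equilibrium.
Driver A against Highway: payoffs 6, 13, 1 → best response Bridge.
Driver A against Avenue: payoffs 18, 5, 19 → best response Tunnel.
Driver A against Bridge: payoffs 11, 10, 18 → best response Tunnel.
Driver B against Avenue: payoffs 20, 19, 12 → best response Highway.
Driver B against Bridge: payoffs 19, 13, 5 → best response Highway.
Driver B against Tunnel: payoffs 15, 18, 14 → best response Avenue.
Mutual best responses: (Bridge, Highway); (Tunnel, Avenue).

The pure Nash equilibria are (Bridge, Highway), (Tunnel, Avenue).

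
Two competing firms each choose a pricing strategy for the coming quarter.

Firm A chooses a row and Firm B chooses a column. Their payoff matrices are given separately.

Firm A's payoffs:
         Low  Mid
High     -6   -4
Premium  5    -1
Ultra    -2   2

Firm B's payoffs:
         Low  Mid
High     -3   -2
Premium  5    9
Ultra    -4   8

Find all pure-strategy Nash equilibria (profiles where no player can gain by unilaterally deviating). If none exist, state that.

(Ultra, Mid)

Firm A against Low: payoffs -6, 5, -2 → best response Premium.
Firm A against Mid: payoffs -4, -1, 2 → best response Ultra.
Firm B against High: payoffs -3, -2 → best response Mid.
Firm B against Premium: payoffs 5, 9 → best response Mid.
Firm B against Ultra: payoffs -4, 8 → best response Mid.
Mutual best responses: (Ultra, Mid).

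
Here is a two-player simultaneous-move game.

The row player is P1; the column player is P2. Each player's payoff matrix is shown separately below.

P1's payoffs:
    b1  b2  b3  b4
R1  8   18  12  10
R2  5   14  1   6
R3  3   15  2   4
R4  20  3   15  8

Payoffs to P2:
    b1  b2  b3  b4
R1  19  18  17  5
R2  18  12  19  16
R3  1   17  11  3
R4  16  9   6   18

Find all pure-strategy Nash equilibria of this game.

none

P1 against b1: payoffs 8, 5, 3, 20 → best response R4.
P1 against b2: payoffs 18, 14, 15, 3 → best response R1.
P1 against b3: payoffs 12, 1, 2, 15 → best response R4.
P1 against b4: payoffs 10, 6, 4, 8 → best response R1.
P2 against R1: payoffs 19, 18, 17, 5 → best response b1.
P2 against R2: payoffs 18, 12, 19, 16 → best response b3.
P2 against R3: payoffs 1, 17, 11, 3 → best response b2.
P2 against R4: payoffs 16, 9, 6, 18 → best response b4.
No profile is a mutual best response for all players.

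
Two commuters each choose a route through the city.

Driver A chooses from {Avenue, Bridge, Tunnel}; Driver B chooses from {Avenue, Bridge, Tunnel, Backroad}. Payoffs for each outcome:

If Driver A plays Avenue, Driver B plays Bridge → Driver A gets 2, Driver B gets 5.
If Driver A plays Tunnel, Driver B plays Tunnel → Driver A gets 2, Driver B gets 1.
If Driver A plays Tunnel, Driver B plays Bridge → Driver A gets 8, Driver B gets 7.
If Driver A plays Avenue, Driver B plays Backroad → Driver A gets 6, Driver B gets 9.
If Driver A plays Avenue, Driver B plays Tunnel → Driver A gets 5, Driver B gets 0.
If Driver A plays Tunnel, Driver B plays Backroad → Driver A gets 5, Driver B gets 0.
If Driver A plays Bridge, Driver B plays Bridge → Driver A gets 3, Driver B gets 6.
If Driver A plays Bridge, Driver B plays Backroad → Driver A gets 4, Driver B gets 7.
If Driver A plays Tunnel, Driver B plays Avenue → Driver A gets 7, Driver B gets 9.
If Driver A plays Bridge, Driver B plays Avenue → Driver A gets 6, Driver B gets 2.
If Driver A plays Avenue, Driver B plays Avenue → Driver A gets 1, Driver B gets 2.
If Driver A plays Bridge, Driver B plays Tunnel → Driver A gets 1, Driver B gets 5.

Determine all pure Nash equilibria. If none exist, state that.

Driver A against Avenue: payoffs 1, 6, 7 → best response Tunnel.
Driver A against Bridge: payoffs 2, 3, 8 → best response Tunnel.
Driver A against Tunnel: payoffs 5, 1, 2 → best response Avenue.
Driver A against Backroad: payoffs 6, 4, 5 → best response Avenue.
Driver B against Avenue: payoffs 2, 5, 0, 9 → best response Backroad.
Driver B against Bridge: payoffs 2, 6, 5, 7 → best response Backroad.
Driver B against Tunnel: payoffs 9, 7, 1, 0 → best response Avenue.
Mutual best responses: (Avenue, Backroad); (Tunnel, Avenue).

The pure Nash equilibria are (Avenue, Backroad), (Tunnel, Avenue).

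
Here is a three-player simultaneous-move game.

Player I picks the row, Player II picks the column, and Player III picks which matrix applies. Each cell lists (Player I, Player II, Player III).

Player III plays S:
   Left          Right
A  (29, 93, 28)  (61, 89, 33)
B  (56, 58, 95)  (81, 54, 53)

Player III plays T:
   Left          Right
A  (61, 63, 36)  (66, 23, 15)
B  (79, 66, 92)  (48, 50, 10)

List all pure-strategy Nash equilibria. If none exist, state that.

(B, Left, S)

For each strategy profile, look for a profitable unilateral deviation.
(A, Left, S): Player I can switch to B (29 → 56). Not NE.
(A, Left, T): Player I can switch to B (61 → 79). Not NE.
(A, Right, S): Player I can switch to B (61 → 81). Not NE.
(A, Right, T): Player II can switch to Left (23 → 63). Not NE.
(B, Left, S): Player I gets 56, best alternative 29; Player II gets 58, best alternative 54; Player III gets 95, best alternative 92. No profitable deviation — NE.
(B, Left, T): Player III can switch to S (92 → 95). Not NE.
(B, Right, S): Player II can switch to Left (54 → 58). Not NE.
(B, Right, T): Player I can switch to A (48 → 66). Not NE.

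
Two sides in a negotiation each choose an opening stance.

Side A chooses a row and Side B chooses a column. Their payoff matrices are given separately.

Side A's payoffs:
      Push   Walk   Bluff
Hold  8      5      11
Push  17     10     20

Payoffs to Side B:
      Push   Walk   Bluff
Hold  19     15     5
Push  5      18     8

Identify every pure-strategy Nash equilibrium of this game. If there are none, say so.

(Push, Walk)

Side A against Push: payoffs 8, 17 → best response Push.
Side A against Walk: payoffs 5, 10 → best response Push.
Side A against Bluff: payoffs 11, 20 → best response Push.
Side B against Hold: payoffs 19, 15, 5 → best response Push.
Side B against Push: payoffs 5, 18, 8 → best response Walk.
Mutual best responses: (Push, Walk).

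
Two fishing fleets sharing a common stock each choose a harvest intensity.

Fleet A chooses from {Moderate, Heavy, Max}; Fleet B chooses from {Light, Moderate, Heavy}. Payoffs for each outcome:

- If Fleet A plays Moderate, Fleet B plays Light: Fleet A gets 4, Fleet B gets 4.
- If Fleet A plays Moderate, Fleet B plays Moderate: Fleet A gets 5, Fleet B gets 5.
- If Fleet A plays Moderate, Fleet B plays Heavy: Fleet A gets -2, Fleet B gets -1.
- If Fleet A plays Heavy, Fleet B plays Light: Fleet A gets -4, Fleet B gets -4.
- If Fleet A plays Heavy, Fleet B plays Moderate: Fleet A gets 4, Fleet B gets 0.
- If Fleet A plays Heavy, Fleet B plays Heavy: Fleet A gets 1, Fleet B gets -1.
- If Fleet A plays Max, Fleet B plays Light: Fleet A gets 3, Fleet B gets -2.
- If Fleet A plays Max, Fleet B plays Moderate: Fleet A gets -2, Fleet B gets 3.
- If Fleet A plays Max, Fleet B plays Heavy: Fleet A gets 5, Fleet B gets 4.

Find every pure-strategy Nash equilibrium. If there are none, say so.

Pure-strategy Nash equilibria: (Moderate, Moderate) and (Max, Heavy)

(Moderate, Light): Fleet B can switch to Moderate (4 → 5). Not NE.
(Moderate, Moderate): Fleet A gets 5, best alternative 4; Fleet B gets 5, best alternative 4. No profitable deviation — NE.
(Moderate, Heavy): Fleet A can switch to Heavy (-2 → 1). Not NE.
(Heavy, Light): Fleet A can switch to Moderate (-4 → 4). Not NE.
(Heavy, Moderate): Fleet A can switch to Moderate (4 → 5). Not NE.
(Heavy, Heavy): Fleet A can switch to Max (1 → 5). Not NE.
(Max, Light): Fleet A can switch to Moderate (3 → 4). Not NE.
(Max, Moderate): Fleet A can switch to Moderate (-2 → 5). Not NE.
(Max, Heavy): Fleet A gets 5, best alternative 1; Fleet B gets 4, best alternative 3. No profitable deviation — NE.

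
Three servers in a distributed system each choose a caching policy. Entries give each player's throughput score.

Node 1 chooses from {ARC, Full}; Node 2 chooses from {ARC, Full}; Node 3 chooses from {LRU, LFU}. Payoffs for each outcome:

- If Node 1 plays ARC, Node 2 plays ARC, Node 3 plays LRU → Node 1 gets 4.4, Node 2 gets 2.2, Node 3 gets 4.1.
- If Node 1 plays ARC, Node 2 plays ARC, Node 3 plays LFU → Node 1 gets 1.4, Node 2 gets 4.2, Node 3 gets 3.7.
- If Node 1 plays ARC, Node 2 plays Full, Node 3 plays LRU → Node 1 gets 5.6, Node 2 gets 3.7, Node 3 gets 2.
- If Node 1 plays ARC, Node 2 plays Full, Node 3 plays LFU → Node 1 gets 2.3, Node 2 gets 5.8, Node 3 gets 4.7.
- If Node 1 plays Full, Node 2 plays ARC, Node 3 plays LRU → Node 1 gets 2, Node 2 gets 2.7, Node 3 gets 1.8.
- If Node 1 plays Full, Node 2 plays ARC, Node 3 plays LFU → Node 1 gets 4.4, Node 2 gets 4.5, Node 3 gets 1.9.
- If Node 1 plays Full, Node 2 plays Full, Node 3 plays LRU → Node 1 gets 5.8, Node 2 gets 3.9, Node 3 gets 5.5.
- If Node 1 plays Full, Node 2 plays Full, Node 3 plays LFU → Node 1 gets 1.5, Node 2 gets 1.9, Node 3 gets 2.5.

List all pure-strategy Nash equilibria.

Mark each player's best response to every combination of opponents' strategies; a profile where every player is best-responding is a pure Nash equilibrium.
Node 1 against (ARC, LRU): payoffs 4.4, 2 → best response ARC.
Node 1 against (ARC, LFU): payoffs 1.4, 4.4 → best response Full.
Node 1 against (Full, LRU): payoffs 5.6, 5.8 → best response Full.
Node 1 against (Full, LFU): payoffs 2.3, 1.5 → best response ARC.
Node 2 against (ARC, LRU): payoffs 2.2, 3.7 → best response Full.
Node 2 against (ARC, LFU): payoffs 4.2, 5.8 → best response Full.
Node 2 against (Full, LRU): payoffs 2.7, 3.9 → best response Full.
Node 2 against (Full, LFU): payoffs 4.5, 1.9 → best response ARC.
Node 3 against (ARC, ARC): payoffs 4.1, 3.7 → best response LRU.
Node 3 against (ARC, Full): payoffs 2, 4.7 → best response LFU.
Node 3 against (Full, ARC): payoffs 1.8, 1.9 → best response LFU.
Node 3 against (Full, Full): payoffs 5.5, 2.5 → best response LRU.
Mutual best responses: (ARC, Full, LFU); (Full, ARC, LFU); (Full, Full, LRU).

The pure Nash equilibria are (ARC, Full, LFU); (Full, ARC, LFU); (Full, Full, LRU).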